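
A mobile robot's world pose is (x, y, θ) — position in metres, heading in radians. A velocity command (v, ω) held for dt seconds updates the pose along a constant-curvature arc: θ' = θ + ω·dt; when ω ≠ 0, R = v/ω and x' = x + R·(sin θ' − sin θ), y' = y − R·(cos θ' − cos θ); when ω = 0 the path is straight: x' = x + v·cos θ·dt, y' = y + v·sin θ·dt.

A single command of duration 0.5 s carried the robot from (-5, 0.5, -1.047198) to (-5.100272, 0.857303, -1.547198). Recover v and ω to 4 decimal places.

Δθ = -1.547198 − -1.047198 = -0.500000
ω = Δθ/dt = -0.500000/0.5 = -1.0000
R = −Δy/(cos θ' − cos θ) = 0.7500
v = R·ω = 0.7500·-1.0000 = -0.7500

v = -0.7500, ω = -1.0000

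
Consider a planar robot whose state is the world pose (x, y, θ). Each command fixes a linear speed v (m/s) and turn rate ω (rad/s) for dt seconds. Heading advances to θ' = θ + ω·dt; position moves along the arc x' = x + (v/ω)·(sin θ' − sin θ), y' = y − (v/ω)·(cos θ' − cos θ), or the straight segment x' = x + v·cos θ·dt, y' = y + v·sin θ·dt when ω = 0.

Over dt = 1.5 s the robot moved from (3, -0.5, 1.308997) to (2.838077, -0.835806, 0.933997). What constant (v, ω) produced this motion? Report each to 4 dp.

v = -0.2500, ω = -0.2500

Δθ = 0.933997 − 1.308997 = -0.375000
ω = Δθ/dt = -0.375000/1.5 = -0.2500
R = −Δy/(cos θ' − cos θ) = 1.0000
v = R·ω = 1.0000·-0.2500 = -0.2500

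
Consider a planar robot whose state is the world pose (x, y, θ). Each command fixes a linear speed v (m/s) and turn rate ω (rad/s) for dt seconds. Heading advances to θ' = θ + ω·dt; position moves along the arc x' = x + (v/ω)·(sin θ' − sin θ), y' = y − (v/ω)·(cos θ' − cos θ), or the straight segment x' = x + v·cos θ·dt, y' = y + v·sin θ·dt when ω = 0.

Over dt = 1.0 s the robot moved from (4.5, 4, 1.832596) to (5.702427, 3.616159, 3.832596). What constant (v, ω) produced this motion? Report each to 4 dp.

v = -1.5000, ω = 2.0000

Δθ = 3.832596 − 1.832596 = 2.000000
ω = Δθ/dt = 2.000000/1.0 = 2.0000
R = Δx/(sin θ' − sin θ) = -0.7500
v = R·ω = -0.7500·2.0000 = -1.5000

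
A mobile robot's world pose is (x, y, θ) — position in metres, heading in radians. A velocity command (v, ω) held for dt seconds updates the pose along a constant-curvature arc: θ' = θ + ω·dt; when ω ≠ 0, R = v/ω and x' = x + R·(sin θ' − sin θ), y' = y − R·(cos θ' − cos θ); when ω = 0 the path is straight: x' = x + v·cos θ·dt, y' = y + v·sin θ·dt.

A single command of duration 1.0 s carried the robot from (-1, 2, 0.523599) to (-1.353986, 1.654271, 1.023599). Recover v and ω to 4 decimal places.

v = -0.5000, ω = 0.5000

Δθ = 1.023599 − 0.523599 = 0.500000
ω = Δθ/dt = 0.500000/1.0 = 0.5000
R = Δx/(sin θ' − sin θ) = -1.0000
v = R·ω = -1.0000·0.5000 = -0.5000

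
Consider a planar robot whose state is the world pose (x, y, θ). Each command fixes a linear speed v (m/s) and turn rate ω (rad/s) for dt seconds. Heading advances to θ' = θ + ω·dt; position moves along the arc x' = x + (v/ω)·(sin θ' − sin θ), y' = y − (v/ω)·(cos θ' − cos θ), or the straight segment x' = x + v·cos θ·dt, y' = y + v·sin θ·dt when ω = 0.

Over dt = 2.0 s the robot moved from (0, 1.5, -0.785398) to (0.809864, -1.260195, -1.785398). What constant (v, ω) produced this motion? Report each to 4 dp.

Δθ = -1.785398 − -0.785398 = -1.000000
ω = Δθ/dt = -1.000000/2.0 = -0.5000
R = −Δy/(cos θ' − cos θ) = -3.0000
v = R·ω = -3.0000·-0.5000 = 1.5000

v = 1.5000, ω = -0.5000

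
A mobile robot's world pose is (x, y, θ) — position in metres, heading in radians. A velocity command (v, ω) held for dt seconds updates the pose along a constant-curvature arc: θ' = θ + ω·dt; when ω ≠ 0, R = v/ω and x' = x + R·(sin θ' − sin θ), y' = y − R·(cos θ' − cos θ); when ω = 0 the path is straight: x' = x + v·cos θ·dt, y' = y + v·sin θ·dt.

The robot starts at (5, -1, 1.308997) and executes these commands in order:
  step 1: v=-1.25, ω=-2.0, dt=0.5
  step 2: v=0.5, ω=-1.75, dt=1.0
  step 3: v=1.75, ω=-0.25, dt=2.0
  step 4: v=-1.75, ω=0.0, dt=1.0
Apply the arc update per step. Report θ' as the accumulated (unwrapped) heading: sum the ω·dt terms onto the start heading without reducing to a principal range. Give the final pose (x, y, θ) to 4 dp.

(5.1744, -3.4761, -1.9410)

step 1: θ'=0.3090 (R=0.6250) → pose (4.5864, -1.4336, 0.3090)
step 2: θ'=-1.4410 (R=-0.2857) → pose (4.9566, -1.6688, -1.4410)
step 3: θ'=-1.9410 (R=-7.0000) → pose (4.5412, -5.1075, -1.9410)
step 4: θ'=-1.9410 (straight) → pose (5.1744, -3.4761, -1.9410)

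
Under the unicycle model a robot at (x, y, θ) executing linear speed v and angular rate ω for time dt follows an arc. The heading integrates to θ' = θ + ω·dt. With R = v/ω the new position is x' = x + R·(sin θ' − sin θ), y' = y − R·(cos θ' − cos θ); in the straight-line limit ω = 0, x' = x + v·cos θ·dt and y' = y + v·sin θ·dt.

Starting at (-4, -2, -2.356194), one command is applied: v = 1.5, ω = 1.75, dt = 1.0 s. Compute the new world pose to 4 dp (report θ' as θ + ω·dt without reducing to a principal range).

θ' = -2.3562 + 1.75·1.0 = -0.6062
R = v/ω = 1.5/1.75 = 0.8571
x' = -4 + 0.8571·(sin -0.6062 − sin -2.3562) = -3.8823
y' = -2 − 0.8571·(cos -0.6062 − cos -2.3562) = -3.3105

(-3.8823, -3.3105, -0.6062)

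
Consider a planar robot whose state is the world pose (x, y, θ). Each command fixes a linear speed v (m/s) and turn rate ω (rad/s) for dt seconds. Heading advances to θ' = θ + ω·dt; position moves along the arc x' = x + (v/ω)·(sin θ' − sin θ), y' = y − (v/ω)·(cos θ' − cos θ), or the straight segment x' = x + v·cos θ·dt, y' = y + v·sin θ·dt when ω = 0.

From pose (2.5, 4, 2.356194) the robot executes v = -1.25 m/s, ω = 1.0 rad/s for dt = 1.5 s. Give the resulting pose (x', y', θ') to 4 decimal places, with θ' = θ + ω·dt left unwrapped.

θ' = 2.3562 + 1.0·1.5 = 3.8562
R = v/ω = -1.25/1.0 = -1.2500
x' = 2.5 + -1.2500·(sin 3.8562 − sin 2.3562) = 4.2030
y' = 4 − -1.2500·(cos 3.8562 − cos 2.3562) = 3.9397

(4.2030, 3.9397, 3.8562)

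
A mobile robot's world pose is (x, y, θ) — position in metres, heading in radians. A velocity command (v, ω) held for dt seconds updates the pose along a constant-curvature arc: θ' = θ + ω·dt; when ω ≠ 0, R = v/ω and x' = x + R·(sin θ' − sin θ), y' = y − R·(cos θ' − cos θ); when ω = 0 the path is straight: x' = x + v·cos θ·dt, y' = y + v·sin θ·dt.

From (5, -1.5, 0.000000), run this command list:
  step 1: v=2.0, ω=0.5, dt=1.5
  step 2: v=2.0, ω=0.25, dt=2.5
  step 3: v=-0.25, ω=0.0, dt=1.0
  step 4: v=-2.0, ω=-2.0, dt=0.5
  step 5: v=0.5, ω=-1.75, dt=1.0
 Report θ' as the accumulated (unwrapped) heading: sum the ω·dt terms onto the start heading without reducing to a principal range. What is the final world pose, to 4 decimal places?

step 1: θ'=0.7500 (R=4.0000) → pose (7.7266, -0.4268, 0.7500)
step 2: θ'=1.3750 (R=8.0000) → pose (10.1206, 3.8704, 1.3750)
step 3: θ'=1.3750 (straight) → pose (10.0720, 3.6252, 1.3750)
step 4: θ'=0.3750 (R=1.0000) → pose (9.4573, 2.8892, 0.3750)
step 5: θ'=-1.3750 (R=-0.2857) → pose (9.8422, 2.6789, -1.3750)

(9.8422, 2.6789, -1.3750)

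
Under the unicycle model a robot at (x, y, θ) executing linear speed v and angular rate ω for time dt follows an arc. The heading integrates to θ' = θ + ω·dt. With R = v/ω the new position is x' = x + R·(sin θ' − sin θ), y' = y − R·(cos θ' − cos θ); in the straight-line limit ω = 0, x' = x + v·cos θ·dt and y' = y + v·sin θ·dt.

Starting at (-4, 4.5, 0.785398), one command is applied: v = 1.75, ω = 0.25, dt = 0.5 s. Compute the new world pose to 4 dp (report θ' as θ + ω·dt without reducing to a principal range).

(-3.4215, 5.1557, 0.9104)

θ' = 0.7854 + 0.25·0.5 = 0.9104
R = v/ω = 1.75/0.25 = 7.0000
x' = -4 + 7.0000·(sin 0.9104 − sin 0.7854) = -3.4215
y' = 4.5 − 7.0000·(cos 0.9104 − cos 0.7854) = 5.1557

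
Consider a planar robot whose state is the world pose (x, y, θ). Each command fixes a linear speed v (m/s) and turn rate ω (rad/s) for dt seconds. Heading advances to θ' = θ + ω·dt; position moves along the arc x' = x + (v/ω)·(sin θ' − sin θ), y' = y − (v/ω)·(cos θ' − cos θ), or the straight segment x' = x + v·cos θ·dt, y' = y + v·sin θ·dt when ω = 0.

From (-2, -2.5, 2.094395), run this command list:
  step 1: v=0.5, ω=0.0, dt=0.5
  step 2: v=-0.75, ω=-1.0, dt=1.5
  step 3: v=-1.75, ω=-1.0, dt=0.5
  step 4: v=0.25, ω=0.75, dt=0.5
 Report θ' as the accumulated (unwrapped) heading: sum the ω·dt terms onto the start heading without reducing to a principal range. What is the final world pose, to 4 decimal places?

(-3.0502, -3.5376, 0.4694)

step 1: θ'=2.0944 (straight) → pose (-2.1250, -2.2835, 2.0944)
step 2: θ'=0.5944 (R=0.7500) → pose (-2.3545, -3.2799, 0.5944)
step 3: θ'=0.0944 (R=1.7500) → pose (-3.1696, -3.5722, 0.0944)
step 4: θ'=0.4694 (R=0.3333) → pose (-3.0502, -3.5376, 0.4694)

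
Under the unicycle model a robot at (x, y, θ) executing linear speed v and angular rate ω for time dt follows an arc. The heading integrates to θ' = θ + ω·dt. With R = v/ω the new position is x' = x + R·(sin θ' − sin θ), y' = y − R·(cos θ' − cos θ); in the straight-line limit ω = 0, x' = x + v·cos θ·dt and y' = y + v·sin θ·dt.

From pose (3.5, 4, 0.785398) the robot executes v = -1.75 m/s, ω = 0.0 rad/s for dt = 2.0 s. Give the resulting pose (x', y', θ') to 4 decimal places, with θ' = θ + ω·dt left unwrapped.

θ' = 0.7854 + 0.0·2.0 = 0.7854
ω = 0 → straight: x' = 3.5 + -1.75·cos(0.7854)·2.0 = 1.0251
y' = 4 + -1.75·sin(0.7854)·2.0 = 1.5251

(1.0251, 1.5251, 0.7854)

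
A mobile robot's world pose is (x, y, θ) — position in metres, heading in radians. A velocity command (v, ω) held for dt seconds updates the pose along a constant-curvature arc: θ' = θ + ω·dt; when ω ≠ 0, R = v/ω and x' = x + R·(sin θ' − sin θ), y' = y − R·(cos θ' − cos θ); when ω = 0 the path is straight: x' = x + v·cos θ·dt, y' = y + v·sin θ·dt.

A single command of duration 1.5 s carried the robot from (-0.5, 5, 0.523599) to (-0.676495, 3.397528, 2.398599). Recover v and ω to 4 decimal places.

Δθ = 2.398599 − 0.523599 = 1.875000
ω = Δθ/dt = 1.875000/1.5 = 1.2500
R = −Δy/(cos θ' − cos θ) = -1.0000
v = R·ω = -1.0000·1.2500 = -1.2500

v = -1.2500, ω = 1.2500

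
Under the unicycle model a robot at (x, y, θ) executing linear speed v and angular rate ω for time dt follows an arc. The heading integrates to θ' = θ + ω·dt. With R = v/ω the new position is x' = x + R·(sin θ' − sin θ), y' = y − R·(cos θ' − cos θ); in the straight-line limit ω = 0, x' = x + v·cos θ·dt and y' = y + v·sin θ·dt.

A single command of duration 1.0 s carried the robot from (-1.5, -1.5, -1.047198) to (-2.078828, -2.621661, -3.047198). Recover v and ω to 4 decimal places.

v = 1.5000, ω = -2.0000

Δθ = -3.047198 − -1.047198 = -2.000000
ω = Δθ/dt = -2.000000/1.0 = -2.0000
R = −Δy/(cos θ' − cos θ) = -0.7500
v = R·ω = -0.7500·-2.0000 = 1.5000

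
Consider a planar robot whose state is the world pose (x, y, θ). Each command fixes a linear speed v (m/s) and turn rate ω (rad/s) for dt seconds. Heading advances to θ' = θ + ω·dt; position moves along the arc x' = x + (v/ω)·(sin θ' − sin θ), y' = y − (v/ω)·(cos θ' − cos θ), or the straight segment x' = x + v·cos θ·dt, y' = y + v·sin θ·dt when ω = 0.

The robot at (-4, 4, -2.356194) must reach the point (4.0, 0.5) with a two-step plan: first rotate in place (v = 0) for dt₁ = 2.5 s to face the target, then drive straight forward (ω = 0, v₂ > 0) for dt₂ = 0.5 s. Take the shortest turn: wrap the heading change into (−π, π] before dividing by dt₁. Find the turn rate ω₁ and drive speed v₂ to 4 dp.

ω₁ = 0.7775, v₂ = 17.4642

heading to target = atan2(0.5−4, 4−-4) = -0.4124
Δθ = wrap(-0.4124 − -2.3562) = 1.9438; ω₁ = Δθ/dt₁ = 0.7775
distance = √((4−-4)² + (0.5−4)²) = 8.7321; v₂ = distance/dt₂ = 17.4642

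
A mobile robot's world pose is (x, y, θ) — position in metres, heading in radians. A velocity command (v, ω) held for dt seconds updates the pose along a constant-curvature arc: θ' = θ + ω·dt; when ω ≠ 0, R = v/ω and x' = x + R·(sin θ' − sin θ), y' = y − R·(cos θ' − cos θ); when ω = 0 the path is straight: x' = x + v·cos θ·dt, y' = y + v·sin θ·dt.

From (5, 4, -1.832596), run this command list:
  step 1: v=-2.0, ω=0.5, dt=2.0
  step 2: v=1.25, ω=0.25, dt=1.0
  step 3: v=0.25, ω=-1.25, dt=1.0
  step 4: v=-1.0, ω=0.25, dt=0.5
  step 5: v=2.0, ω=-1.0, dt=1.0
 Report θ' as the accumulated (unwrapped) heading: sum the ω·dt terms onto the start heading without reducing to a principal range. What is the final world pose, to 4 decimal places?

step 1: θ'=-0.8326 (R=-4.0000) → pose (4.0950, 7.7271, -0.8326)
step 2: θ'=-0.5826 (R=5.0000) → pose (5.0425, 6.9167, -0.5826)
step 3: θ'=-1.8326 (R=-0.2000) → pose (5.1256, 6.6979, -1.8326)
step 4: θ'=-1.7076 (R=-4.0000) → pose (5.2245, 7.1877, -1.7076)
step 5: θ'=-2.7076 (R=-2.0000) → pose (4.0842, 5.6459, -2.7076)

(4.0842, 5.6459, -2.7076)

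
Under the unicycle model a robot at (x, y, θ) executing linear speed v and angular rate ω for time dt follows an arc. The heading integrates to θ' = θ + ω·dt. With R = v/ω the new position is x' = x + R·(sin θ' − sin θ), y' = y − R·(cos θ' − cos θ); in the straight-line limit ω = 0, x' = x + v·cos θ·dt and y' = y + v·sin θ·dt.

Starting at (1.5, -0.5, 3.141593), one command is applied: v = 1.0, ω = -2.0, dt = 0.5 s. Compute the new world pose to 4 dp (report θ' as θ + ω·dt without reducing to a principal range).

(1.0793, -0.2702, 2.1416)

θ' = 3.1416 + -2.0·0.5 = 2.1416
R = v/ω = 1.0/-2.0 = -0.5000
x' = 1.5 + -0.5000·(sin 2.1416 − sin 3.1416) = 1.0793
y' = -0.5 − -0.5000·(cos 2.1416 − cos 3.1416) = -0.2702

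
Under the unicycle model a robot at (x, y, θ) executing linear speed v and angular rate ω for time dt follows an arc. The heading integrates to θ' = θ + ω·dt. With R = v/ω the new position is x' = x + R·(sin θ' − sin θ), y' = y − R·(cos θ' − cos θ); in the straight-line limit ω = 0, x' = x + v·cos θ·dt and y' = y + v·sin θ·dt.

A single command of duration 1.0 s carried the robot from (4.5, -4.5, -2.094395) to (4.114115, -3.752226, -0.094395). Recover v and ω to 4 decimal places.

Δθ = -0.094395 − -2.094395 = 2.000000
ω = Δθ/dt = 2.000000/1.0 = 2.0000
R = −Δy/(cos θ' − cos θ) = -0.5000
v = R·ω = -0.5000·2.0000 = -1.0000

v = -1.0000, ω = 2.0000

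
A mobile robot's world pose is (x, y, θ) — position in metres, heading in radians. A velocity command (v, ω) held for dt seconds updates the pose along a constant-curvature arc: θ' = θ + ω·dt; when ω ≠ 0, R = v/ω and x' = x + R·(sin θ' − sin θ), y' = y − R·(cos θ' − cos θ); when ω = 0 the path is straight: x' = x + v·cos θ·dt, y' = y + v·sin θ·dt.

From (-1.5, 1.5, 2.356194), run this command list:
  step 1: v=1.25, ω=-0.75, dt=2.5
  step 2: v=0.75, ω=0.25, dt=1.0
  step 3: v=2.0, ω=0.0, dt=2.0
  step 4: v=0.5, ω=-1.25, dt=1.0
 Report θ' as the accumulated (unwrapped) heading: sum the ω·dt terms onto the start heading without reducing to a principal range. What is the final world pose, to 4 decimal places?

(2.9648, 7.3028, -0.5188)

step 1: θ'=0.4812 (R=-1.6667) → pose (-1.0929, 4.1559, 0.4812)
step 2: θ'=0.7312 (R=3.0000) → pose (-0.4781, 4.5821, 0.7312)
step 3: θ'=0.7312 (straight) → pose (2.4994, 7.2531, 0.7312)
step 4: θ'=-0.5188 (R=-0.4000) → pose (2.9648, 7.3028, -0.5188)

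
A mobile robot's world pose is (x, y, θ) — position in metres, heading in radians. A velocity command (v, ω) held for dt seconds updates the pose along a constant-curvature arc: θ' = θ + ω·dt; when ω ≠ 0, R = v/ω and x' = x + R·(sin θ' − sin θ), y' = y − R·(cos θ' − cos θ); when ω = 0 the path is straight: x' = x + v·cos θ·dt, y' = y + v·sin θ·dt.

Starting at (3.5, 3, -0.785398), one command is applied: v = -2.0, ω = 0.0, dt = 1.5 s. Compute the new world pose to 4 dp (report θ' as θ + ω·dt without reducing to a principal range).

(1.3787, 5.1213, -0.7854)

θ' = -0.7854 + 0.0·1.5 = -0.7854
ω = 0 → straight: x' = 3.5 + -2.0·cos(-0.7854)·1.5 = 1.3787
y' = 3 + -2.0·sin(-0.7854)·1.5 = 5.1213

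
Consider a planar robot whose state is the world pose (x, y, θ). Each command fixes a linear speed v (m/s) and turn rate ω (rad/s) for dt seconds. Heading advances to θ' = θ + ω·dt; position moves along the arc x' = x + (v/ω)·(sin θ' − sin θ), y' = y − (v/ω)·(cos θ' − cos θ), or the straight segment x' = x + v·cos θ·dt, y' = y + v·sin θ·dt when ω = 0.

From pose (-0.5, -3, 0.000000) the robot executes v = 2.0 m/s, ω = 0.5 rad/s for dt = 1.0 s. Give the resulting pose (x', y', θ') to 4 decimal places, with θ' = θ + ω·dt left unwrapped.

θ' = 0.0000 + 0.5·1.0 = 0.5000
R = v/ω = 2.0/0.5 = 4.0000
x' = -0.5 + 4.0000·(sin 0.5000 − sin 0.0000) = 1.4177
y' = -3 − 4.0000·(cos 0.5000 − cos 0.0000) = -2.5103

(1.4177, -2.5103, 0.5000)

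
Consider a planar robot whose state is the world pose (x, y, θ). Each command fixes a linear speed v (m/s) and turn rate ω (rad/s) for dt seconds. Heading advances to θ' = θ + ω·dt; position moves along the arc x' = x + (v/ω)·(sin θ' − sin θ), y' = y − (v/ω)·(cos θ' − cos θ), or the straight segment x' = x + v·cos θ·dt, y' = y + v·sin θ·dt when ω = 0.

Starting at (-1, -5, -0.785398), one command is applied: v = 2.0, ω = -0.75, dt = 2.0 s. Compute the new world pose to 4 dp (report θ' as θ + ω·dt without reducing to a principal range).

(-0.8713, -8.6331, -2.2854)

θ' = -0.7854 + -0.75·2.0 = -2.2854
R = v/ω = 2.0/-0.75 = -2.6667
x' = -1 + -2.6667·(sin -2.2854 − sin -0.7854) = -0.8713
y' = -5 − -2.6667·(cos -2.2854 − cos -0.7854) = -8.6331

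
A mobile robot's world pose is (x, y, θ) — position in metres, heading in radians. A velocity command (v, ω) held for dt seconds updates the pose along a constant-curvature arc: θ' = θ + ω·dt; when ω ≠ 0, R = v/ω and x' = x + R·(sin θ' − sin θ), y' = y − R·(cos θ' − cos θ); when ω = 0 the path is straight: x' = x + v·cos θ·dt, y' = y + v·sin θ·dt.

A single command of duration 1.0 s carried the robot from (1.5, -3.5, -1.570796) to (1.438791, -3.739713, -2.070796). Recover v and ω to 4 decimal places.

Δθ = -2.070796 − -1.570796 = -0.500000
ω = Δθ/dt = -0.500000/1.0 = -0.5000
R = −Δy/(cos θ' − cos θ) = -0.5000
v = R·ω = -0.5000·-0.5000 = 0.2500

v = 0.2500, ω = -0.5000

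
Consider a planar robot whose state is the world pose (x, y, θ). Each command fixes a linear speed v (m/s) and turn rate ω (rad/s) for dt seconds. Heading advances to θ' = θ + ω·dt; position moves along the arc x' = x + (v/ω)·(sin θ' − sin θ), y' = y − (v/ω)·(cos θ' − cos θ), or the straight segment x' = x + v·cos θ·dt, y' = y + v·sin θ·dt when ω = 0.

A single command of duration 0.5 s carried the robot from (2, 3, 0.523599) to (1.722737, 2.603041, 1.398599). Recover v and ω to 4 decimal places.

v = -1.0000, ω = 1.7500

Δθ = 1.398599 − 0.523599 = 0.875000
ω = Δθ/dt = 0.875000/0.5 = 1.7500
R = −Δy/(cos θ' − cos θ) = -0.5714
v = R·ω = -0.5714·1.7500 = -1.0000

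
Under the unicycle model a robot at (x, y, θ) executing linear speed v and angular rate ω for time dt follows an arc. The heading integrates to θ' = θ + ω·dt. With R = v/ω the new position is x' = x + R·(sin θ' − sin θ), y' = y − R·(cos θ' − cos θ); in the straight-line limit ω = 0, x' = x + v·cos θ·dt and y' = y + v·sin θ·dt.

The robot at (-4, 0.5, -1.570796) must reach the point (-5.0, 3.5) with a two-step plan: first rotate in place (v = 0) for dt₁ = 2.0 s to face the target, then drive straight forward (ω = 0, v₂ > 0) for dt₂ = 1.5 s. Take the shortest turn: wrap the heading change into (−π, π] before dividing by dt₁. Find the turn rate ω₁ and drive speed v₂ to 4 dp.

heading to target = atan2(3.5−0.5, -5−-4) = 1.8925
Δθ = wrap(1.8925 − -1.5708) = -2.8198; ω₁ = Δθ/dt₁ = -1.4099
distance = √((-5−-4)² + (3.5−0.5)²) = 3.1623; v₂ = distance/dt₂ = 2.1082

ω₁ = -1.4099, v₂ = 2.1082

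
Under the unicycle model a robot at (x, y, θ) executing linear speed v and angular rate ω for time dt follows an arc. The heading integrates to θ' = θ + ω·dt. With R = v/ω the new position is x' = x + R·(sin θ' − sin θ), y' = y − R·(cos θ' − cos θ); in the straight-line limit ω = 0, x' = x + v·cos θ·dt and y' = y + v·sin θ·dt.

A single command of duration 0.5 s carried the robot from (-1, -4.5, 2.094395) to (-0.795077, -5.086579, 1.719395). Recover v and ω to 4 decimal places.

v = -1.2500, ω = -0.7500

Δθ = 1.719395 − 2.094395 = -0.375000
ω = Δθ/dt = -0.375000/0.5 = -0.7500
R = −Δy/(cos θ' − cos θ) = 1.6667
v = R·ω = 1.6667·-0.7500 = -1.2500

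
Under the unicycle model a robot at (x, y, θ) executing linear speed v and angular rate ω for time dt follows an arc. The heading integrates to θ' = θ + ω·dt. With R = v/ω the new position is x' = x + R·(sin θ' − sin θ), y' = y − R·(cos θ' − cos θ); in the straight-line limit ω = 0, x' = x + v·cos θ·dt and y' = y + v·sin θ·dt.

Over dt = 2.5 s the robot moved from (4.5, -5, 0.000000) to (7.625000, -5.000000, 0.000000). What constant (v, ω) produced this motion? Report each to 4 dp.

v = 1.2500, ω = 0.0000

Δθ = 0.000000 − 0.000000 = 0.000000
ω = Δθ/dt = 0.000000/2.5 = 0.0000
ω = 0 → v = (Δx·cos θ + Δy·sin θ)/dt = 1.2500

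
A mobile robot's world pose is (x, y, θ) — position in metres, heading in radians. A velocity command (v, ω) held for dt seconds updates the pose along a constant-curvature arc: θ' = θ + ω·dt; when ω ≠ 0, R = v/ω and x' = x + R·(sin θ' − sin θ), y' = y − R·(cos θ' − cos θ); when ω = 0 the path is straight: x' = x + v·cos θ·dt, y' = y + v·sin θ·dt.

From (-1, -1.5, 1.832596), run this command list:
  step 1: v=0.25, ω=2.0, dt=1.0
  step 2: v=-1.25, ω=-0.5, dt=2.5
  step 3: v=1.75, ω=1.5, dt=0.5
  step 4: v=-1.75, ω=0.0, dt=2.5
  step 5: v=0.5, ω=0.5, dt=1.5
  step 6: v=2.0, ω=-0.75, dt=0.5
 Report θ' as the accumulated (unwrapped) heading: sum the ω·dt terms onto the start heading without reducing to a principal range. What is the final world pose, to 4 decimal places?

(3.8306, -1.3292, 3.7076)

step 1: θ'=3.8326 (R=0.1250) → pose (-1.2004, -1.4360, 3.8326)
step 2: θ'=2.5826 (R=2.5000) → pose (1.7187, -1.2431, 2.5826)
step 3: θ'=3.3326 (R=1.1667) → pose (0.8785, -1.0867, 3.3326)
step 4: θ'=3.3326 (straight) → pose (5.1739, -0.2561, 3.3326)
step 5: θ'=4.0826 (R=1.0000) → pose (4.5556, -0.6490, 4.0826)
step 6: θ'=3.7076 (R=-2.6667) → pose (3.8306, -1.3292, 3.7076)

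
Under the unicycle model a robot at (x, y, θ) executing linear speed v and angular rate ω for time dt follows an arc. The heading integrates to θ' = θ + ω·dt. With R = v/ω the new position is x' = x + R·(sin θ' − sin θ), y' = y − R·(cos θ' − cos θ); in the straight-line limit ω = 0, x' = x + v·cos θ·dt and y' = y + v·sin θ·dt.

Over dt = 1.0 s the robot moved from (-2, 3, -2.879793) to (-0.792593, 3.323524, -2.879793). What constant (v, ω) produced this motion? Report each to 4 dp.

v = -1.2500, ω = 0.0000

Δθ = -2.879793 − -2.879793 = 0.000000
ω = Δθ/dt = 0.000000/1.0 = 0.0000
ω = 0 → v = (Δx·cos θ + Δy·sin θ)/dt = -1.2500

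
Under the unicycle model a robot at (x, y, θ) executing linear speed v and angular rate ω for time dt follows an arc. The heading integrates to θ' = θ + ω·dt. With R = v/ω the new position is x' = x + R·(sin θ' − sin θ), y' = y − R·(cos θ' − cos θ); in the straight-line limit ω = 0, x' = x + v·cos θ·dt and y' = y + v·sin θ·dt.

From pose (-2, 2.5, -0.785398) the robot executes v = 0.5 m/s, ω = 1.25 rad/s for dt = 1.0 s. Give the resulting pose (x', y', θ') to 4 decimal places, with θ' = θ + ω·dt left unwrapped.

θ' = -0.7854 + 1.25·1.0 = 0.4646
R = v/ω = 0.5/1.25 = 0.4000
x' = -2 + 0.4000·(sin 0.4646 − sin -0.7854) = -1.5379
y' = 2.5 − 0.4000·(cos 0.4646 − cos -0.7854) = 2.4252

(-1.5379, 2.4252, 0.4646)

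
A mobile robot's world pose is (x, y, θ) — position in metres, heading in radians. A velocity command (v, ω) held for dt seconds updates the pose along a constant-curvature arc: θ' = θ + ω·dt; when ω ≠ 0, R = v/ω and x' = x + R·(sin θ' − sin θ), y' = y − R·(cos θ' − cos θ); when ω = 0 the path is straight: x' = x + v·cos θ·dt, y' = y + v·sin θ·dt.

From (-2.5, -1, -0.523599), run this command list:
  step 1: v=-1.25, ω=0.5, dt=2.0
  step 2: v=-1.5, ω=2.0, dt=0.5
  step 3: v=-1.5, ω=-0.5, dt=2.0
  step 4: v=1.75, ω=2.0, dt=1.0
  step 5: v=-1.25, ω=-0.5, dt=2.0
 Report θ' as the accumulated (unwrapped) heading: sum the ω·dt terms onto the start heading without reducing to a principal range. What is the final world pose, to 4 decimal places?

(-5.8254, -4.6590, 1.4764)

step 1: θ'=0.4764 (R=-2.5000) → pose (-4.8965, -0.9434, 0.4764)
step 2: θ'=1.4764 (R=-0.7500) → pose (-5.2992, -1.5392, 1.4764)
step 3: θ'=0.4764 (R=3.0000) → pose (-6.9101, -3.9224, 0.4764)
step 4: θ'=2.4764 (R=0.8750) → pose (-6.7713, -2.4564, 2.4764)
step 5: θ'=1.4764 (R=2.5000) → pose (-5.8254, -4.6590, 1.4764)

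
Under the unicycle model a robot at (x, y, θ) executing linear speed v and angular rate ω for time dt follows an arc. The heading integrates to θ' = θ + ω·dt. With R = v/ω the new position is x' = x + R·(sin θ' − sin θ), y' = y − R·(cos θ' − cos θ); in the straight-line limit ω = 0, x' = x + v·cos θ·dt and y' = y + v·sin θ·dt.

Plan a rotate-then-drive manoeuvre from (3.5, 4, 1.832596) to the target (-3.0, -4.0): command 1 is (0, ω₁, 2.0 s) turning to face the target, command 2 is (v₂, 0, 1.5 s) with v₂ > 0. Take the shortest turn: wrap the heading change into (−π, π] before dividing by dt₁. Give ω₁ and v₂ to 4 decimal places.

ω₁ = 1.0987, v₂ = 6.8718

heading to target = atan2(-4−4, -3−3.5) = -2.2531
Δθ = wrap(-2.2531 − 1.8326) = 2.1975; ω₁ = Δθ/dt₁ = 1.0987
distance = √((-3−3.5)² + (-4−4)²) = 10.3078; v₂ = distance/dt₂ = 6.8718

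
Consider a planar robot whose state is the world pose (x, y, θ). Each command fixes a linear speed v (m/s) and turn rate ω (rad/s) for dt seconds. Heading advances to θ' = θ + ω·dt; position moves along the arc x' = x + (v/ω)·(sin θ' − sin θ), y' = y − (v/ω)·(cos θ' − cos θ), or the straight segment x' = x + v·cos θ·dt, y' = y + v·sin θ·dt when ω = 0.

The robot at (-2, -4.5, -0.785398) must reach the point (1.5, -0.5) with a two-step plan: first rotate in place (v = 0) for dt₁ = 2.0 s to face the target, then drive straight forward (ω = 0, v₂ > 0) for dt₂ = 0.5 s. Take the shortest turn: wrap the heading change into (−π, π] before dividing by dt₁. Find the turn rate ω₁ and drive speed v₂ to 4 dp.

ω₁ = 0.8187, v₂ = 10.6301

heading to target = atan2(-0.5−-4.5, 1.5−-2) = 0.8520
Δθ = wrap(0.8520 − -0.7854) = 1.6374; ω₁ = Δθ/dt₁ = 0.8187
distance = √((1.5−-2)² + (-0.5−-4.5)²) = 5.3151; v₂ = distance/dt₂ = 10.6301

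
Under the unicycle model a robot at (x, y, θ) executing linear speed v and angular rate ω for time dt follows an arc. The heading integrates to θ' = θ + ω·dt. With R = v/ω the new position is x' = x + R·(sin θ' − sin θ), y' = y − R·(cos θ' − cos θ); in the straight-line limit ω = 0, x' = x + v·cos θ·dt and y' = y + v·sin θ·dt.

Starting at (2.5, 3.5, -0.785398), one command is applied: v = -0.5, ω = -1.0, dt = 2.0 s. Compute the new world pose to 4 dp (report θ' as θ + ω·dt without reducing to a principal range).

(2.6792, 4.3222, -2.7854)

θ' = -0.7854 + -1.0·2.0 = -2.7854
R = v/ω = -0.5/-1.0 = 0.5000
x' = 2.5 + 0.5000·(sin -2.7854 − sin -0.7854) = 2.6792
y' = 3.5 − 0.5000·(cos -2.7854 − cos -0.7854) = 4.3222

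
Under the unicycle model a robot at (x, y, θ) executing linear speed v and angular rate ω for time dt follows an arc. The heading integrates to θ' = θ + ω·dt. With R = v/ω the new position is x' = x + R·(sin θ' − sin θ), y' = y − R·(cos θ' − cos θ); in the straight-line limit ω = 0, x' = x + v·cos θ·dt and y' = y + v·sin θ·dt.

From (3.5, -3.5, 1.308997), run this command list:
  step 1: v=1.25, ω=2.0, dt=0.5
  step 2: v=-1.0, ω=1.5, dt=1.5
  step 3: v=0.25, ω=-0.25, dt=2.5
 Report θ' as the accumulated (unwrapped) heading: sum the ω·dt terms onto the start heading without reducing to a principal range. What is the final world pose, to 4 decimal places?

(4.2343, -3.1202, 3.9340)

step 1: θ'=2.3090 (R=0.6250) → pose (3.3586, -2.9176, 2.3090)
step 2: θ'=4.5590 (R=-0.6667) → pose (4.5106, -2.5709, 4.5590)
step 3: θ'=3.9340 (R=-1.0000) → pose (4.2343, -3.1202, 3.9340)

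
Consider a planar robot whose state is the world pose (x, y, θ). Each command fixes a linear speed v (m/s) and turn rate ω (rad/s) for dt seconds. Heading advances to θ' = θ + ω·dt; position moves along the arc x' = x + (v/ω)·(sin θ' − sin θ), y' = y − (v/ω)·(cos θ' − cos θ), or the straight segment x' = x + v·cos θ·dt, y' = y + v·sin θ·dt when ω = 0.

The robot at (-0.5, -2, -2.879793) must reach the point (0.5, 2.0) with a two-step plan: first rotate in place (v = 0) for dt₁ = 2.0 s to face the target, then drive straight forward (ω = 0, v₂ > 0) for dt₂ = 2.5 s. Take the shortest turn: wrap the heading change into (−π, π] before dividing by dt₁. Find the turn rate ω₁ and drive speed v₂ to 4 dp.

heading to target = atan2(2−-2, 0.5−-0.5) = 1.3258
Δθ = wrap(1.3258 − -2.8798) = -2.0776; ω₁ = Δθ/dt₁ = -1.0388
distance = √((0.5−-0.5)² + (2−-2)²) = 4.1231; v₂ = distance/dt₂ = 1.6492

ω₁ = -1.0388, v₂ = 1.6492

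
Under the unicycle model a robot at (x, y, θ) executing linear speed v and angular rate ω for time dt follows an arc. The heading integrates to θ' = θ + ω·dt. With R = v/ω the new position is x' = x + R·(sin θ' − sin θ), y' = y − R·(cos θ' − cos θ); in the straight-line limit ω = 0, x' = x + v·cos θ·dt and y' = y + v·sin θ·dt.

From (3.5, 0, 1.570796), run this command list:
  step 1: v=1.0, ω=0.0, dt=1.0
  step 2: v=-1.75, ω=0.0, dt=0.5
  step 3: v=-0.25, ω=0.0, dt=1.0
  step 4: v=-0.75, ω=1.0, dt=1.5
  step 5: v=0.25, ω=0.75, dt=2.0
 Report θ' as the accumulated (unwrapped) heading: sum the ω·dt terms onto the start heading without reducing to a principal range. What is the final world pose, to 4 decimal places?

step 1: θ'=1.5708 (straight) → pose (3.5000, 1.0000, 1.5708)
step 2: θ'=1.5708 (straight) → pose (3.5000, 0.1250, 1.5708)
step 3: θ'=1.5708 (straight) → pose (3.5000, -0.1250, 1.5708)
step 4: θ'=3.0708 (R=-0.7500) → pose (4.1969, -0.8731, 3.0708)
step 5: θ'=4.5708 (R=0.3333) → pose (3.8434, -1.1586, 4.5708)

(3.8434, -1.1586, 4.5708)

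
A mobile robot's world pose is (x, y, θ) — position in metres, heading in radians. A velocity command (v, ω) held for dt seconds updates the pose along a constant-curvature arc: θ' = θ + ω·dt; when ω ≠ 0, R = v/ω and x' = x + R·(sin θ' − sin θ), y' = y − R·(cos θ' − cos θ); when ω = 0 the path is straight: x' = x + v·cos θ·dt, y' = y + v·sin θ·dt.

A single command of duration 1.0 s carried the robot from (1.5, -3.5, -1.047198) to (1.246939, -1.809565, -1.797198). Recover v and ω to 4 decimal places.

v = -1.7500, ω = -0.7500

Δθ = -1.797198 − -1.047198 = -0.750000
ω = Δθ/dt = -0.750000/1.0 = -0.7500
R = −Δy/(cos θ' − cos θ) = 2.3333
v = R·ω = 2.3333·-0.7500 = -1.7500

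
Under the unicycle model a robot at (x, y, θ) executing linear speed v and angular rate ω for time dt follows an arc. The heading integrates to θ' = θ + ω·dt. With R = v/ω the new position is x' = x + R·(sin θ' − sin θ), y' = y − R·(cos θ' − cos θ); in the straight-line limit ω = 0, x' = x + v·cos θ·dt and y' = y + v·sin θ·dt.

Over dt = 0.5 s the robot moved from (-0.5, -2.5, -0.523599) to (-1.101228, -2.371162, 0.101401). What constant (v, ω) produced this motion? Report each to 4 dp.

v = -1.2500, ω = 1.2500

Δθ = 0.101401 − -0.523599 = 0.625000
ω = Δθ/dt = 0.625000/0.5 = 1.2500
R = Δx/(sin θ' − sin θ) = -1.0000
v = R·ω = -1.0000·1.2500 = -1.2500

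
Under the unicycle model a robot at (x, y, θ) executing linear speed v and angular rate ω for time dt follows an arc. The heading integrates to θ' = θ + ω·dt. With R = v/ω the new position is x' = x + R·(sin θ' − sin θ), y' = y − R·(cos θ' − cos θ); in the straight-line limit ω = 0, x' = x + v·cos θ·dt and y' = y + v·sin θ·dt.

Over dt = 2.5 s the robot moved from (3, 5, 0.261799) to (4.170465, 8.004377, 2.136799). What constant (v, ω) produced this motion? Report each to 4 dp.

Δθ = 2.136799 − 0.261799 = 1.875000
ω = Δθ/dt = 1.875000/2.5 = 0.7500
R = −Δy/(cos θ' − cos θ) = 2.0000
v = R·ω = 2.0000·0.7500 = 1.5000

v = 1.5000, ω = 0.7500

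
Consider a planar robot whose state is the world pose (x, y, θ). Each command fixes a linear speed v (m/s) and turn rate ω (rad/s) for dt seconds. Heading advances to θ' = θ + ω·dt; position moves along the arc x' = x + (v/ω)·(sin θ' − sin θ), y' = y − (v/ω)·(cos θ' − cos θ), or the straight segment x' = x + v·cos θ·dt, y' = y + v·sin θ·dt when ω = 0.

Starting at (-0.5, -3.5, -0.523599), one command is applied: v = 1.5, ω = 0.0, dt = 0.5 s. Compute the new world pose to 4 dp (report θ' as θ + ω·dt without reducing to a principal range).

(0.1495, -3.8750, -0.5236)

θ' = -0.5236 + 0.0·0.5 = -0.5236
ω = 0 → straight: x' = -0.5 + 1.5·cos(-0.5236)·0.5 = 0.1495
y' = -3.5 + 1.5·sin(-0.5236)·0.5 = -3.8750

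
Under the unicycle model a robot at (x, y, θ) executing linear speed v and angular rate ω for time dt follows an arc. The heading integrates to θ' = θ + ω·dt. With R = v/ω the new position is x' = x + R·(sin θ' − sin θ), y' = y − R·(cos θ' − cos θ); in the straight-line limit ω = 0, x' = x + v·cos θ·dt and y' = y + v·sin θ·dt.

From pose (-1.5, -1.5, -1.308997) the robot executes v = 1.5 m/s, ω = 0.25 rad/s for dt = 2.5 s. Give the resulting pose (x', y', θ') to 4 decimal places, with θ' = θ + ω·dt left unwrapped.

(0.5042, -4.5974, -0.6840)

θ' = -1.3090 + 0.25·2.5 = -0.6840
R = v/ω = 1.5/0.25 = 6.0000
x' = -1.5 + 6.0000·(sin -0.6840 − sin -1.3090) = 0.5042
y' = -1.5 − 6.0000·(cos -0.6840 − cos -1.3090) = -4.5974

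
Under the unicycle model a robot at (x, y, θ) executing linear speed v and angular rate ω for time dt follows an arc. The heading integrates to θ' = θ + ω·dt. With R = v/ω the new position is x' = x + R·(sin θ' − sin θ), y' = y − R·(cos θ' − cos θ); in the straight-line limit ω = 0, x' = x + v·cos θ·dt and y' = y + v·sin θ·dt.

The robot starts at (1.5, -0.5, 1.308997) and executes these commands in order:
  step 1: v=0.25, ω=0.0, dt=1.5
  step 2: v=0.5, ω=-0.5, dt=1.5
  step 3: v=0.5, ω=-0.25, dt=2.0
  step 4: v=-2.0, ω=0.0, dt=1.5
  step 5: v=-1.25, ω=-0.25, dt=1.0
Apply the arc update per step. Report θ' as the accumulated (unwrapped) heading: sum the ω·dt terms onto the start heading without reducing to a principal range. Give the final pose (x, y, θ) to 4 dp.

step 1: θ'=1.3090 (straight) → pose (1.5971, -0.1378, 1.3090)
step 2: θ'=0.5590 (R=-1.0000) → pose (2.0326, 0.4512, 0.5590)
step 3: θ'=0.0590 (R=-2.0000) → pose (2.9754, 0.7521, 0.0590)
step 4: θ'=0.0590 (straight) → pose (-0.0194, 0.5752, 0.0590)
step 5: θ'=-0.1910 (R=5.0000) → pose (-1.2634, 0.6575, -0.1910)

(-1.2634, 0.6575, -0.1910)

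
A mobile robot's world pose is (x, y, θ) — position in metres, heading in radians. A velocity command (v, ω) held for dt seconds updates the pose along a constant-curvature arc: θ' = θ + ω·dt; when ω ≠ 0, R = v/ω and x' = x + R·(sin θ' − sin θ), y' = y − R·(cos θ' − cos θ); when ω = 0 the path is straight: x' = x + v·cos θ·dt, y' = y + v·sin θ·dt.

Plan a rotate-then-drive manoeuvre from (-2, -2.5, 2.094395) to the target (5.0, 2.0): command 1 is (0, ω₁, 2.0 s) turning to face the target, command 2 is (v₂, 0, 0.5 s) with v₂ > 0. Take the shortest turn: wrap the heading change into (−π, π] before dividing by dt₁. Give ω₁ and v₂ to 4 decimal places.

heading to target = atan2(2−-2.5, 5−-2) = 0.5713
Δθ = wrap(0.5713 − 2.0944) = -1.5231; ω₁ = Δθ/dt₁ = -0.7615
distance = √((5−-2)² + (2−-2.5)²) = 8.3217; v₂ = distance/dt₂ = 16.6433

ω₁ = -0.7615, v₂ = 16.6433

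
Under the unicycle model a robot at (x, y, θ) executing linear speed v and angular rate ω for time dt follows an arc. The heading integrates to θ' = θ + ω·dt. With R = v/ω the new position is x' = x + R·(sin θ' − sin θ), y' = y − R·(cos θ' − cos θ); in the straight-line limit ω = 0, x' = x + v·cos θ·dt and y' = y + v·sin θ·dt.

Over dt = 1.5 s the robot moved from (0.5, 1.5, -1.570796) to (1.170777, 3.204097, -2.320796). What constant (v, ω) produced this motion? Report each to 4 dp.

Δθ = -2.320796 − -1.570796 = -0.750000
ω = Δθ/dt = -0.750000/1.5 = -0.5000
R = −Δy/(cos θ' − cos θ) = 2.5000
v = R·ω = 2.5000·-0.5000 = -1.2500

v = -1.2500, ω = -0.5000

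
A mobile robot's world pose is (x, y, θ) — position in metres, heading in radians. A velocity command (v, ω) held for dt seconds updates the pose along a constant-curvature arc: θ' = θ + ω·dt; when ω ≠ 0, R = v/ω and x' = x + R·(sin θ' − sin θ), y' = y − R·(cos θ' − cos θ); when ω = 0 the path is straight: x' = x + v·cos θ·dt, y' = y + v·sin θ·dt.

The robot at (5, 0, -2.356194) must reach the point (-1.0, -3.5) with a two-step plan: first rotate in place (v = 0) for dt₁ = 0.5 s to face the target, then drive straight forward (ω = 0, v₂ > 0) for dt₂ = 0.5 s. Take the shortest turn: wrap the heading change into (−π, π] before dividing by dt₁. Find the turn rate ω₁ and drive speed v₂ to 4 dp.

heading to target = atan2(-3.5−0, -1−5) = -2.6135
Δθ = wrap(-2.6135 − -2.3562) = -0.2573; ω₁ = Δθ/dt₁ = -0.5146
distance = √((-1−5)² + (-3.5−0)²) = 6.9462; v₂ = distance/dt₂ = 13.8924

ω₁ = -0.5146, v₂ = 13.8924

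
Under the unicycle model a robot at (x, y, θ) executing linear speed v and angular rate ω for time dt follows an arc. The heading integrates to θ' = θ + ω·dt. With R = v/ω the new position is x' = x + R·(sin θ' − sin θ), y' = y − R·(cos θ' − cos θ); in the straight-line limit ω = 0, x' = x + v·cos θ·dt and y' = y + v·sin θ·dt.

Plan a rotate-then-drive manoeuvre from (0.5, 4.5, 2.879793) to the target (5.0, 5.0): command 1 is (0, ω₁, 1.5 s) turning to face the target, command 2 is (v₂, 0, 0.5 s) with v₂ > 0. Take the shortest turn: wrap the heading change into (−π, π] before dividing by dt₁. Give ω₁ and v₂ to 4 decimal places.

heading to target = atan2(5−4.5, 5−0.5) = 0.1107
Δθ = wrap(0.1107 − 2.8798) = -2.7691; ω₁ = Δθ/dt₁ = -1.8461
distance = √((5−0.5)² + (5−4.5)²) = 4.5277; v₂ = distance/dt₂ = 9.0554

ω₁ = -1.8461, v₂ = 9.0554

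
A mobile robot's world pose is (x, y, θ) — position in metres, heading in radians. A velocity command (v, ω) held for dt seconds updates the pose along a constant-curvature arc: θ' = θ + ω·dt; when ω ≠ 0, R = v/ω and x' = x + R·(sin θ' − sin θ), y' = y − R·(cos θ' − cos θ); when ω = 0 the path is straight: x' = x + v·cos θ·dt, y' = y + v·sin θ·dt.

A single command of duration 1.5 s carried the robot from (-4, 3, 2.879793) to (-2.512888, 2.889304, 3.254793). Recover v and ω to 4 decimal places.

v = -1.0000, ω = 0.2500

Δθ = 3.254793 − 2.879793 = 0.375000
ω = Δθ/dt = 0.375000/1.5 = 0.2500
R = Δx/(sin θ' − sin θ) = -4.0000
v = R·ω = -4.0000·0.2500 = -1.0000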